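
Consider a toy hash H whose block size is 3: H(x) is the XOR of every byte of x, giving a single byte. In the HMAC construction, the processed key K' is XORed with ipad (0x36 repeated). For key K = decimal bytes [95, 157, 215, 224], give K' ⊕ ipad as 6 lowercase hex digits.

c33636

Key decimal bytes [95, 157, 215, 224] = 5f 9d d7 e0 is 4 bytes > B = 3, so hash it first: H(key) = f5, then zero-pad to 3 bytes: K' = f5 00 00.
XOR each byte with 0x36: f5⊕36=c3, 00⊕36=36, 00⊕36=36.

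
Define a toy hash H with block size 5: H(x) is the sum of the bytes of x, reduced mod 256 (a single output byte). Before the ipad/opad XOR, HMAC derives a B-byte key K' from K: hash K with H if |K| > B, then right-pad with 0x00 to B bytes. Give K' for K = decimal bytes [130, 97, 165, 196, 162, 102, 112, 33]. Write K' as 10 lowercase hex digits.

e500000000

|K| = 8 > B = 5, so first hash the key.
H(K): sum = 130+97+165+196+162+102+112+33 = 997; mod 256 = 229 → e5.
Zero-pad H(K) = e5 to 5 bytes: K' = e5 00 00 00 00.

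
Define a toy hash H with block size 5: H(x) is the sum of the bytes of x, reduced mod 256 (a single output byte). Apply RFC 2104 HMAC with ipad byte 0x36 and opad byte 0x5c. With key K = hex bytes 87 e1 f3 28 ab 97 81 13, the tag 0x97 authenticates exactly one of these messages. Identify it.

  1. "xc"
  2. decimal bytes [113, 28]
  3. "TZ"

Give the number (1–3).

1

Key hex bytes 87 e1 f3 28 ab 97 81 13 is 8 bytes > B = 5, so hash it first: H(key) = 59, then zero-pad to 5 bytes: K' = 59 00 00 00 00.
K' ⊕ ipad = 6f 36 36 36 36; K' ⊕ opad = 05 5c 5c 5c 5c.
m1: inner = H(6f 36 36 36 36 78 63) = 22; tag = H(05 5c 5c 5c 5c 22) = 97 ← matches
m2: inner = H(6f 36 36 36 36 71 1c) = d4; tag = H(05 5c 5c 5c 5c d4) = 49
m3: inner = H(6f 36 36 36 36 54 5a) = f5; tag = H(05 5c 5c 5c 5c f5) = 6a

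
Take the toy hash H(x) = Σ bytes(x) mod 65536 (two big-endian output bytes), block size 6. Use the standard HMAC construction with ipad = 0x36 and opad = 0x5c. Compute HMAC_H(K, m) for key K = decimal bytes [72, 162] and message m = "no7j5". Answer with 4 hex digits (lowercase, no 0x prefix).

0322

Key decimal bytes [72, 162] = 48 a2 is 2 bytes ≤ B = 6; zero-pad to 6 bytes: K' = 48 a2 00 00 00 00.
K' ⊕ ipad = 7e 94 36 36 36 36.  K' ⊕ opad = 14 fe 5c 5c 5c 5c.
Inner input = (K'⊕ipad) ∥ m = 7e 94 36 36 36 36 ∥ 6e 6f 37 6a 35.
Inner hash: sum = 126+148+54+54+54+54+110+111+55+106+53 = 925 → 03 9d.
Outer input = (K'⊕opad) ∥ inner = 14 fe 5c 5c 5c 5c ∥ 03 9d.
Outer hash (tag): sum = 20+254+92+92+92+92+3+157 = 802 → 03 22.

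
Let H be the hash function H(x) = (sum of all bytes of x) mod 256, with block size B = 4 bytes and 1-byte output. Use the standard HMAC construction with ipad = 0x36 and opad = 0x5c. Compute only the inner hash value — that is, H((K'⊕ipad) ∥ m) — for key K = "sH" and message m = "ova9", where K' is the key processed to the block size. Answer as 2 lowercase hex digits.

ae

Key "sH" = 73 48 is 2 bytes ≤ B = 4; zero-pad to 4 bytes: K' = 73 48 00 00.
K' ⊕ ipad = 45 7e 36 36.
Inner input = 45 7e 36 36 ∥ 6f 76 61 39.
Inner hash: sum = 69+126+54+54+111+118+97+57 = 686; mod 256 = 174 → ae.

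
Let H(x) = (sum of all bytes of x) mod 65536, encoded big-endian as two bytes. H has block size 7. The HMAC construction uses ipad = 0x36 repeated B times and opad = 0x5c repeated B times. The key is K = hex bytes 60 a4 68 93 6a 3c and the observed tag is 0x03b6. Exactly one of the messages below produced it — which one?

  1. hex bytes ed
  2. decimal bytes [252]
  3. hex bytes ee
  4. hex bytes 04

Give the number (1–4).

Key hex bytes 60 a4 68 93 6a 3c is 6 bytes ≤ B = 7; zero-pad to 7 bytes: K' = 60 a4 68 93 6a 3c 00.
K' ⊕ ipad = 56 92 5e a5 5c 0a 36; K' ⊕ opad = 3c f8 34 cf 36 60 5c.
m1: inner = H(56 92 5e a5 5c 0a 36 ed) = 03 74; tag = H(3c f8 34 cf 36 60 5c 03 74) = 03a0
m2: inner = H(56 92 5e a5 5c 0a 36 fc) = 03 83; tag = H(3c f8 34 cf 36 60 5c 03 83) = 03af
m3: inner = H(56 92 5e a5 5c 0a 36 ee) = 03 75; tag = H(3c f8 34 cf 36 60 5c 03 75) = 03a1
m4: inner = H(56 92 5e a5 5c 0a 36 04) = 02 8b; tag = H(3c f8 34 cf 36 60 5c 02 8b) = 03b6 ← matches

4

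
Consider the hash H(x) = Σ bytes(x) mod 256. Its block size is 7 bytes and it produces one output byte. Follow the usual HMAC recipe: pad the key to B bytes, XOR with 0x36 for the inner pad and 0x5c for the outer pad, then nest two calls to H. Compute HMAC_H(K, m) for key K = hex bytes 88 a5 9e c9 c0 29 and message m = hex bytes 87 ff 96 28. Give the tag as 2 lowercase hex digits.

Key hex bytes 88 a5 9e c9 c0 29 is 6 bytes ≤ B = 7; zero-pad to 7 bytes: K' = 88 a5 9e c9 c0 29 00.
K' ⊕ ipad = be 93 a8 ff f6 1f 36.  K' ⊕ opad = d4 f9 c2 95 9c 75 5c.
Inner input = (K'⊕ipad) ∥ m = be 93 a8 ff f6 1f 36 ∥ 87 ff 96 28.
Inner hash: sum = 190+147+168+255+246+31+54+135+255+150+40 = 1671; mod 256 = 135 → 87.
Outer input = (K'⊕opad) ∥ inner = d4 f9 c2 95 9c 75 5c ∥ 87.
Outer hash (tag): sum = 212+249+194+149+156+117+92+135 = 1304; mod 256 = 24 → 18.

18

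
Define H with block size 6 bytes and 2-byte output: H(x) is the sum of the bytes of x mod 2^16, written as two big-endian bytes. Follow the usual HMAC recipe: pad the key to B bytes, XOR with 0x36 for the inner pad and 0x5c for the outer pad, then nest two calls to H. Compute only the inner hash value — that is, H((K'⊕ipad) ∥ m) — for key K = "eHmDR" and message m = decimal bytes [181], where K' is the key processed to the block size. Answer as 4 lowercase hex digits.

Key "eHmDR" = 65 48 6d 44 52 is 5 bytes ≤ B = 6; zero-pad to 6 bytes: K' = 65 48 6d 44 52 00.
K' ⊕ ipad = 53 7e 5b 72 64 36.
Inner input = 53 7e 5b 72 64 36 ∥ b5.
Inner hash: sum = 83+126+91+114+100+54+181 = 749 → 02 ed.

02ed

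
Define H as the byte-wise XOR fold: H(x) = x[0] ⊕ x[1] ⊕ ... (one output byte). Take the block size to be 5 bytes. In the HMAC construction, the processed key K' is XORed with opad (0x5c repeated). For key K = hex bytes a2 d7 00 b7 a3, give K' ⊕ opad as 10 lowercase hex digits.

fe8b5cebff

Key hex bytes a2 d7 00 b7 a3 is exactly B = 5 bytes: K' = a2 d7 00 b7 a3.
XOR each byte with 0x5c: a2⊕5c=fe, d7⊕5c=8b, 00⊕5c=5c, b7⊕5c=eb, a3⊕5c=ff.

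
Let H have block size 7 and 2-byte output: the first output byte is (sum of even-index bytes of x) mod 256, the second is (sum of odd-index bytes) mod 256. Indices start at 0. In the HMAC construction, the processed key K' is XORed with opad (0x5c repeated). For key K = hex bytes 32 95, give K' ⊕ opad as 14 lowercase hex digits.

6ec95c5c5c5c5c

Key hex bytes 32 95 is 2 bytes ≤ B = 7; zero-pad to 7 bytes: K' = 32 95 00 00 00 00 00.
XOR each byte with 0x5c: 32⊕5c=6e, 95⊕5c=c9, 00⊕5c=5c, 00⊕5c=5c, 00⊕5c=5c, 00⊕5c=5c, 00⊕5c=5c.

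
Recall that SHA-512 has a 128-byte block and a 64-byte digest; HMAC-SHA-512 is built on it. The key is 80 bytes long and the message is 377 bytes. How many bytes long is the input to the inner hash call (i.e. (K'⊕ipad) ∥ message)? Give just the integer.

505

Key is 80 ≤ 128 bytes, zero-padded: |K'| = 128.
Inner input = (K'⊕ipad) ∥ m → 128 + 377 = 505 bytes.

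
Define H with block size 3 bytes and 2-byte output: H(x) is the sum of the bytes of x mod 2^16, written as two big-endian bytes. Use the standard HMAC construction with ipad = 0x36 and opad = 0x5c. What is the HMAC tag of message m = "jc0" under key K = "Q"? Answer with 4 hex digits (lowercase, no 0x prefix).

0196

Key "Q" = 51 is 1 byte ≤ B = 3; zero-pad to 3 bytes: K' = 51 00 00.
K' ⊕ ipad = 67 36 36.  K' ⊕ opad = 0d 5c 5c.
Inner input = (K'⊕ipad) ∥ m = 67 36 36 ∥ 6a 63 30.
Inner hash: sum = 103+54+54+106+99+48 = 464 → 01 d0.
Outer input = (K'⊕opad) ∥ inner = 0d 5c 5c ∥ 01 d0.
Outer hash (tag): sum = 13+92+92+1+208 = 406 → 01 96.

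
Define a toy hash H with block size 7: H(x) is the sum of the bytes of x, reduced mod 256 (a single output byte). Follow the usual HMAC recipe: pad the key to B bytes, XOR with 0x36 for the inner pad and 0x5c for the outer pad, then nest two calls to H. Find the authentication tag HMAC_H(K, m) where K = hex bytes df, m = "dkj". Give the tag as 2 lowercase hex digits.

11

Key hex bytes df is 1 byte ≤ B = 7; zero-pad to 7 bytes: K' = df 00 00 00 00 00 00.
K' ⊕ ipad = e9 36 36 36 36 36 36.  K' ⊕ opad = 83 5c 5c 5c 5c 5c 5c.
Inner input = (K'⊕ipad) ∥ m = e9 36 36 36 36 36 36 ∥ 64 6b 6a.
Inner hash: sum = 233+54+54+54+54+54+54+100+107+106 = 870; mod 256 = 102 → 66.
Outer input = (K'⊕opad) ∥ inner = 83 5c 5c 5c 5c 5c 5c ∥ 66.
Outer hash (tag): sum = 131+92+92+92+92+92+92+102 = 785; mod 256 = 17 → 11.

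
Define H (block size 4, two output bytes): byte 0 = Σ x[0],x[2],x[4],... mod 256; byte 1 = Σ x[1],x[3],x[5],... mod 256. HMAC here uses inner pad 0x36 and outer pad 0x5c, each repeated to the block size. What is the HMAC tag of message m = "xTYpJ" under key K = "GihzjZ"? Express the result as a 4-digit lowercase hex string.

21c2

Key "GihzjZ" = 47 69 68 7a 6a 5a is 6 bytes > B = 4, so hash it first: H(key) = 19 3d, then zero-pad to 4 bytes: K' = 19 3d 00 00.
K' ⊕ ipad = 2f 0b 36 36.  K' ⊕ opad = 45 61 5c 5c.
Inner input = (K'⊕ipad) ∥ m = 2f 0b 36 36 ∥ 78 54 59 70 4a.
Inner hash: even-index sum = 384 mod 256 = 128; odd-index sum = 261 mod 256 = 5 → 80 05.
Outer input = (K'⊕opad) ∥ inner = 45 61 5c 5c ∥ 80 05.
Outer hash (tag): even-index sum = 289 mod 256 = 33; odd-index sum = 194 mod 256 = 194 → 21 c2.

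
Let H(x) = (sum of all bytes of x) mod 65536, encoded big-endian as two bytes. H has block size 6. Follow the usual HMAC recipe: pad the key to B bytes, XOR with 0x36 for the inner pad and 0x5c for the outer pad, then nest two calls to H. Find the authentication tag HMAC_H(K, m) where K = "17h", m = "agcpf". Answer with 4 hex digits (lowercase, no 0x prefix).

022c

Key "17h" = 31 37 68 is 3 bytes ≤ B = 6; zero-pad to 6 bytes: K' = 31 37 68 00 00 00.
K' ⊕ ipad = 07 01 5e 36 36 36.  K' ⊕ opad = 6d 6b 34 5c 5c 5c.
Inner input = (K'⊕ipad) ∥ m = 07 01 5e 36 36 36 ∥ 61 67 63 70 66.
Inner hash: sum = 7+1+94+54+54+54+97+103+99+112+102 = 777 → 03 09.
Outer input = (K'⊕opad) ∥ inner = 6d 6b 34 5c 5c 5c ∥ 03 09.
Outer hash (tag): sum = 109+107+52+92+92+92+3+9 = 556 → 02 2c.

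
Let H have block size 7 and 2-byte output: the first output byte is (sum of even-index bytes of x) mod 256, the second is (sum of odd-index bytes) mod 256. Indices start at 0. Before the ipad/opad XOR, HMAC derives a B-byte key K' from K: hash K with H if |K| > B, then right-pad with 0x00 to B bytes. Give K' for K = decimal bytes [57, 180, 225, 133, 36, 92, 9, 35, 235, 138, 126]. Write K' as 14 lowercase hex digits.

b0420000000000

|K| = 11 > B = 7, so first hash the key.
H(K): even-index sum = 688 mod 256 = 176; odd-index sum = 578 mod 256 = 66 → b0 42.
Zero-pad H(K) = b0 42 to 7 bytes: K' = b0 42 00 00 00 00 00.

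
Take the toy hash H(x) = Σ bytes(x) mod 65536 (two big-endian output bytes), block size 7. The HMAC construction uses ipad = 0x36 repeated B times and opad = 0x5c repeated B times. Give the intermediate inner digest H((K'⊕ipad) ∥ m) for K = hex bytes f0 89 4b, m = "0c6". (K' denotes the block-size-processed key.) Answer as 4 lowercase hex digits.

03a3

Key hex bytes f0 89 4b is 3 bytes ≤ B = 7; zero-pad to 7 bytes: K' = f0 89 4b 00 00 00 00.
K' ⊕ ipad = c6 bf 7d 36 36 36 36.
Inner input = c6 bf 7d 36 36 36 36 ∥ 30 63 36.
Inner hash: sum = 198+191+125+54+54+54+54+48+99+54 = 931 → 03 a3.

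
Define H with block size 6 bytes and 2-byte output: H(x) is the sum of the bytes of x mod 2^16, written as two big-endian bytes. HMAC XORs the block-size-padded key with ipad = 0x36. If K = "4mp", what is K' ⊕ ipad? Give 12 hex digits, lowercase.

025b46363636

Key "4mp" = 34 6d 70 is 3 bytes ≤ B = 6; zero-pad to 6 bytes: K' = 34 6d 70 00 00 00.
XOR each byte with 0x36: 34⊕36=02, 6d⊕36=5b, 70⊕36=46, 00⊕36=36, 00⊕36=36, 00⊕36=36.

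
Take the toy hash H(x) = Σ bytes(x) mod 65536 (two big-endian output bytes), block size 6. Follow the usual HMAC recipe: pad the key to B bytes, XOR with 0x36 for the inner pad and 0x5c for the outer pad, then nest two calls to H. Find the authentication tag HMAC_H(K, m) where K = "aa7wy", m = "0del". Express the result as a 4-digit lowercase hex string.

Key "aa7wy" = 61 61 37 77 79 is 5 bytes ≤ B = 6; zero-pad to 6 bytes: K' = 61 61 37 77 79 00.
K' ⊕ ipad = 57 57 01 41 4f 36.  K' ⊕ opad = 3d 3d 6b 2b 25 5c.
Inner input = (K'⊕ipad) ∥ m = 57 57 01 41 4f 36 ∥ 30 64 65 6c.
Inner hash: sum = 87+87+1+65+79+54+48+100+101+108 = 730 → 02 da.
Outer input = (K'⊕opad) ∥ inner = 3d 3d 6b 2b 25 5c ∥ 02 da.
Outer hash (tag): sum = 61+61+107+43+37+92+2+218 = 621 → 02 6d.

026d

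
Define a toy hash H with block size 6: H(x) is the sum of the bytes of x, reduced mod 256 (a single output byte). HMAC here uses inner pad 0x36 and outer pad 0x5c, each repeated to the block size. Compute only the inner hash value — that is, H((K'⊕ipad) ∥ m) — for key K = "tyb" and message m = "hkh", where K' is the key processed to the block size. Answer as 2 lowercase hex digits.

c2

Key "tyb" = 74 79 62 is 3 bytes ≤ B = 6; zero-pad to 6 bytes: K' = 74 79 62 00 00 00.
K' ⊕ ipad = 42 4f 54 36 36 36.
Inner input = 42 4f 54 36 36 36 ∥ 68 6b 68.
Inner hash: sum = 66+79+84+54+54+54+104+107+104 = 706; mod 256 = 194 → c2.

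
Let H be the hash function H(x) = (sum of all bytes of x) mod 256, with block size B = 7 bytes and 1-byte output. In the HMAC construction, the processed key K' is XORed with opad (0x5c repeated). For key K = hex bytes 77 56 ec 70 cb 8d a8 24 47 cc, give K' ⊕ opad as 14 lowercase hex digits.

Key hex bytes 77 56 ec 70 cb 8d a8 24 47 cc is 10 bytes > B = 7, so hash it first: H(key) = 60, then zero-pad to 7 bytes: K' = 60 00 00 00 00 00 00.
XOR each byte with 0x5c: 60⊕5c=3c, 00⊕5c=5c, 00⊕5c=5c, 00⊕5c=5c, 00⊕5c=5c, 00⊕5c=5c, 00⊕5c=5c.

3c5c5c5c5c5c5c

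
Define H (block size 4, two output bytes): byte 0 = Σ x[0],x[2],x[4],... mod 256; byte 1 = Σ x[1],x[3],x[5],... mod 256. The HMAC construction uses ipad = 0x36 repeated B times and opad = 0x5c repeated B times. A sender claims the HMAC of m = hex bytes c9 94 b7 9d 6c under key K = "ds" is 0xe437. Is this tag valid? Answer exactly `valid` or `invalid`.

invalid

Key "ds" = 64 73 is 2 bytes ≤ B = 4; zero-pad to 4 bytes: K' = 64 73 00 00.
K' ⊕ ipad = 52 45 36 36; K' ⊕ opad = 38 2f 5c 5c.
Inner hash: even-index sum = 628 mod 256 = 116; odd-index sum = 428 mod 256 = 172 → 74 ac.
Outer hash (recomputed tag): even-index sum = 264 mod 256 = 8; odd-index sum = 311 mod 256 = 55 → 08 37.
Recomputed tag = 0837; claimed = e437 → mismatch.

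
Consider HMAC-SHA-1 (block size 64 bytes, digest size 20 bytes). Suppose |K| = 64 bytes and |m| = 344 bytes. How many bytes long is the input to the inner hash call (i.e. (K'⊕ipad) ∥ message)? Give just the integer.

Key is 64 ≤ 64 bytes, zero-padded: |K'| = 64.
Inner input = (K'⊕ipad) ∥ m → 64 + 344 = 408 bytes.

408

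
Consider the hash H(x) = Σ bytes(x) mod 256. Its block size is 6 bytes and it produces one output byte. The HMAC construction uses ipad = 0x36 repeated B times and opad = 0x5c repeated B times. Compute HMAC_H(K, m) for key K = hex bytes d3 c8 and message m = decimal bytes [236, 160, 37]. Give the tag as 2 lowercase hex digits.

ff

Key hex bytes d3 c8 is 2 bytes ≤ B = 6; zero-pad to 6 bytes: K' = d3 c8 00 00 00 00.
K' ⊕ ipad = e5 fe 36 36 36 36.  K' ⊕ opad = 8f 94 5c 5c 5c 5c.
Inner input = (K'⊕ipad) ∥ m = e5 fe 36 36 36 36 ∥ ec a0 25.
Inner hash: sum = 229+254+54+54+54+54+236+160+37 = 1132; mod 256 = 108 → 6c.
Outer input = (K'⊕opad) ∥ inner = 8f 94 5c 5c 5c 5c ∥ 6c.
Outer hash (tag): sum = 143+148+92+92+92+92+108 = 767; mod 256 = 255 → ff.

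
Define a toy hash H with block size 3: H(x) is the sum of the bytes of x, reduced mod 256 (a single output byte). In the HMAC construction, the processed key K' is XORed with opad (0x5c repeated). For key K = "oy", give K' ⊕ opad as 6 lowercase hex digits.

Key "oy" = 6f 79 is 2 bytes ≤ B = 3; zero-pad to 3 bytes: K' = 6f 79 00.
XOR each byte with 0x5c: 6f⊕5c=33, 79⊕5c=25, 00⊕5c=5c.

33255c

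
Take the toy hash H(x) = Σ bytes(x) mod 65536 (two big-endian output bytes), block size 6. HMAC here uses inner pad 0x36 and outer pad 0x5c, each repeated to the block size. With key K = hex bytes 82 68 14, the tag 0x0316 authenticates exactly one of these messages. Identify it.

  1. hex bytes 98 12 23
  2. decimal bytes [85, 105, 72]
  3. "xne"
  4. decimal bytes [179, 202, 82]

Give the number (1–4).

Key hex bytes 82 68 14 is 3 bytes ≤ B = 6; zero-pad to 6 bytes: K' = 82 68 14 00 00 00.
K' ⊕ ipad = b4 5e 22 36 36 36; K' ⊕ opad = de 34 48 5c 5c 5c.
m1: inner = H(b4 5e 22 36 36 36 98 12 23) = 02 a3; tag = H(de 34 48 5c 5c 5c 02 a3) = 0313
m2: inner = H(b4 5e 22 36 36 36 55 69 48) = 02 dc; tag = H(de 34 48 5c 5c 5c 02 dc) = 034c
m3: inner = H(b4 5e 22 36 36 36 78 6e 65) = 03 21; tag = H(de 34 48 5c 5c 5c 03 21) = 0292
m4: inner = H(b4 5e 22 36 36 36 b3 ca 52) = 03 a5; tag = H(de 34 48 5c 5c 5c 03 a5) = 0316 ← matches

4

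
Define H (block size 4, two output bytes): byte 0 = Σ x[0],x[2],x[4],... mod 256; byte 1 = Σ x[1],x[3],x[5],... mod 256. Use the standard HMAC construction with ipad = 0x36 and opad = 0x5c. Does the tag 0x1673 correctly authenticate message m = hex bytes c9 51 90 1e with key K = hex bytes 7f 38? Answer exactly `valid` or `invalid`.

invalid

Key hex bytes 7f 38 is 2 bytes ≤ B = 4; zero-pad to 4 bytes: K' = 7f 38 00 00.
K' ⊕ ipad = 49 0e 36 36; K' ⊕ opad = 23 64 5c 5c.
Inner hash: even-index sum = 472 mod 256 = 216; odd-index sum = 179 mod 256 = 179 → d8 b3.
Outer hash (recomputed tag): even-index sum = 343 mod 256 = 87; odd-index sum = 371 mod 256 = 115 → 57 73.
Recomputed tag = 5773; claimed = 1673 → mismatch.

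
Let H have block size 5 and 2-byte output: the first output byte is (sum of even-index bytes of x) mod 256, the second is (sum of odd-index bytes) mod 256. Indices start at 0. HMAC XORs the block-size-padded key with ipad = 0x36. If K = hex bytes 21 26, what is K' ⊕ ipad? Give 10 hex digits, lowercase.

Key hex bytes 21 26 is 2 bytes ≤ B = 5; zero-pad to 5 bytes: K' = 21 26 00 00 00.
XOR each byte with 0x36: 21⊕36=17, 26⊕36=10, 00⊕36=36, 00⊕36=36, 00⊕36=36.

1710363636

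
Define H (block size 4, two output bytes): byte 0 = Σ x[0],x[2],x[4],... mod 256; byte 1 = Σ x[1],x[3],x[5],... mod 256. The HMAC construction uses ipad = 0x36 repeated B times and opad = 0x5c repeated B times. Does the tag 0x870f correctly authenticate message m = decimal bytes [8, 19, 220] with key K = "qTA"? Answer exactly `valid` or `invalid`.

Key "qTA" = 71 54 41 is 3 bytes ≤ B = 4; zero-pad to 4 bytes: K' = 71 54 41 00.
K' ⊕ ipad = 47 62 77 36; K' ⊕ opad = 2d 08 1d 5c.
Inner hash: even-index sum = 418 mod 256 = 162; odd-index sum = 171 mod 256 = 171 → a2 ab.
Outer hash (recomputed tag): even-index sum = 236 mod 256 = 236; odd-index sum = 271 mod 256 = 15 → ec 0f.
Recomputed tag = ec0f; claimed = 870f → mismatch.

invalid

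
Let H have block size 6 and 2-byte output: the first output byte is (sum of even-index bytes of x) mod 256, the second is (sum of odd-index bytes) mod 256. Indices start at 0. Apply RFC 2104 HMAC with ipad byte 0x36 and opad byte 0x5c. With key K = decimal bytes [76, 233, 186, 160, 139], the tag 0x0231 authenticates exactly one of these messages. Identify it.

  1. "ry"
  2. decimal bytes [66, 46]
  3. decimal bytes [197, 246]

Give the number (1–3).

Key decimal bytes [76, 233, 186, 160, 139] = 4c e9 ba a0 8b is 5 bytes ≤ B = 6; zero-pad to 6 bytes: K' = 4c e9 ba a0 8b 00.
K' ⊕ ipad = 7a df 8c 96 bd 36; K' ⊕ opad = 10 b5 e6 fc d7 5c.
m1: inner = H(7a df 8c 96 bd 36 72 79) = 35 24; tag = H(10 b5 e6 fc d7 5c 35 24) = 0231 ← matches
m2: inner = H(7a df 8c 96 bd 36 42 2e) = 05 d9; tag = H(10 b5 e6 fc d7 5c 05 d9) = d2e6
m3: inner = H(7a df 8c 96 bd 36 c5 f6) = 88 a1; tag = H(10 b5 e6 fc d7 5c 88 a1) = 55ae

1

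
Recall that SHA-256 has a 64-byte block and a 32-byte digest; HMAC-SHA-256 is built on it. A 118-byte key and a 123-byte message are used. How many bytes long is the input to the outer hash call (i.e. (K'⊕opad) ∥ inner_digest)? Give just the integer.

96

Key is 118 > 64 bytes, so it is hashed to 32 bytes then zero-padded to 64: |K'| = 64.
Outer input = (K'⊕opad) ∥ H(inner) → 64 + 32 = 96 bytes.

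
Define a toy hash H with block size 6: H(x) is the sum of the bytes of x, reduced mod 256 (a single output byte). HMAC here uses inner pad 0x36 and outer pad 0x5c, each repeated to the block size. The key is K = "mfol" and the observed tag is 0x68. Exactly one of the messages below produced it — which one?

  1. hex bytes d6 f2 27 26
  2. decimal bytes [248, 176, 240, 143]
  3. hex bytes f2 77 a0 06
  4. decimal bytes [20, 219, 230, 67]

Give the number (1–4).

Key "mfol" = 6d 66 6f 6c is 4 bytes ≤ B = 6; zero-pad to 6 bytes: K' = 6d 66 6f 6c 00 00.
K' ⊕ ipad = 5b 50 59 5a 36 36; K' ⊕ opad = 31 3a 33 30 5c 5c.
m1: inner = H(5b 50 59 5a 36 36 d6 f2 27 26) = df; tag = H(31 3a 33 30 5c 5c df) = 65
m2: inner = H(5b 50 59 5a 36 36 f8 b0 f0 8f) = f1; tag = H(31 3a 33 30 5c 5c f1) = 77
m3: inner = H(5b 50 59 5a 36 36 f2 77 a0 06) = d9; tag = H(31 3a 33 30 5c 5c d9) = 5f
m4: inner = H(5b 50 59 5a 36 36 14 db e6 43) = e2; tag = H(31 3a 33 30 5c 5c e2) = 68 ← matches

4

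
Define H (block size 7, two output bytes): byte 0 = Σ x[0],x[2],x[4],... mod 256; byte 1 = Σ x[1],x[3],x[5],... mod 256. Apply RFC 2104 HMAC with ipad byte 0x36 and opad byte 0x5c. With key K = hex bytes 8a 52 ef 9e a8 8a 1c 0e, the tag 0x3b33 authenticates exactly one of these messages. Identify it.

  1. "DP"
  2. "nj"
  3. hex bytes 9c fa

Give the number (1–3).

3

Key hex bytes 8a 52 ef 9e a8 8a 1c 0e is 8 bytes > B = 7, so hash it first: H(key) = 3d 88, then zero-pad to 7 bytes: K' = 3d 88 00 00 00 00 00.
K' ⊕ ipad = 0b be 36 36 36 36 36; K' ⊕ opad = 61 d4 5c 5c 5c 5c 5c.
m1: inner = H(0b be 36 36 36 36 36 44 50) = fd 6e; tag = H(61 d4 5c 5c 5c 5c 5c fd 6e) = e389
m2: inner = H(0b be 36 36 36 36 36 6e 6a) = 17 98; tag = H(61 d4 5c 5c 5c 5c 5c 17 98) = 0da3
m3: inner = H(0b be 36 36 36 36 36 9c fa) = a7 c6; tag = H(61 d4 5c 5c 5c 5c 5c a7 c6) = 3b33 ← matches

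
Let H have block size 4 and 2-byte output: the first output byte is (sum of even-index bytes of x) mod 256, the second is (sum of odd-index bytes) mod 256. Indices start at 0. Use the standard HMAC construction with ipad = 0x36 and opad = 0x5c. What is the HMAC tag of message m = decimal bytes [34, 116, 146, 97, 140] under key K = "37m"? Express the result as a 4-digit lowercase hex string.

Key "37m" = 33 37 6d is 3 bytes ≤ B = 4; zero-pad to 4 bytes: K' = 33 37 6d 00.
K' ⊕ ipad = 05 01 5b 36.  K' ⊕ opad = 6f 6b 31 5c.
Inner input = (K'⊕ipad) ∥ m = 05 01 5b 36 ∥ 22 74 92 61 8c.
Inner hash: even-index sum = 416 mod 256 = 160; odd-index sum = 268 mod 256 = 12 → a0 0c.
Outer input = (K'⊕opad) ∥ inner = 6f 6b 31 5c ∥ a0 0c.
Outer hash (tag): even-index sum = 320 mod 256 = 64; odd-index sum = 211 mod 256 = 211 → 40 d3.

40d3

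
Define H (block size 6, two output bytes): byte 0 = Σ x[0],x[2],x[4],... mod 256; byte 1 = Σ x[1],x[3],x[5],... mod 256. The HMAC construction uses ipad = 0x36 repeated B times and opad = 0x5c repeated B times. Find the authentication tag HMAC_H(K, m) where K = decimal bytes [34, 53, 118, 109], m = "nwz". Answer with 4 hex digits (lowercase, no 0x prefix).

Key decimal bytes [34, 53, 118, 109] = 22 35 76 6d is 4 bytes ≤ B = 6; zero-pad to 6 bytes: K' = 22 35 76 6d 00 00.
K' ⊕ ipad = 14 03 40 5b 36 36.  K' ⊕ opad = 7e 69 2a 31 5c 5c.
Inner input = (K'⊕ipad) ∥ m = 14 03 40 5b 36 36 ∥ 6e 77 7a.
Inner hash: even-index sum = 370 mod 256 = 114; odd-index sum = 267 mod 256 = 11 → 72 0b.
Outer input = (K'⊕opad) ∥ inner = 7e 69 2a 31 5c 5c ∥ 72 0b.
Outer hash (tag): even-index sum = 374 mod 256 = 118; odd-index sum = 257 mod 256 = 1 → 76 01.

7601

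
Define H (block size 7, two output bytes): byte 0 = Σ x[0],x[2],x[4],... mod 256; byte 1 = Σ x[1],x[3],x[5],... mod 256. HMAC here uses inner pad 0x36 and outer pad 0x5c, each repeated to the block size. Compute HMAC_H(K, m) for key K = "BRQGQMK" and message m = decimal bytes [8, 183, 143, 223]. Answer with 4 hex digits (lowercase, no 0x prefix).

Key "BRQGQMK" = 42 52 51 47 51 4d 4b is exactly B = 7 bytes: K' = 42 52 51 47 51 4d 4b.
K' ⊕ ipad = 74 64 67 71 67 7b 7d.  K' ⊕ opad = 1e 0e 0d 1b 0d 11 17.
Inner input = (K'⊕ipad) ∥ m = 74 64 67 71 67 7b 7d ∥ 08 b7 8f df.
Inner hash: even-index sum = 853 mod 256 = 85; odd-index sum = 487 mod 256 = 231 → 55 e7.
Outer input = (K'⊕opad) ∥ inner = 1e 0e 0d 1b 0d 11 17 ∥ 55 e7.
Outer hash (tag): even-index sum = 310 mod 256 = 54; odd-index sum = 143 mod 256 = 143 → 36 8f.

368f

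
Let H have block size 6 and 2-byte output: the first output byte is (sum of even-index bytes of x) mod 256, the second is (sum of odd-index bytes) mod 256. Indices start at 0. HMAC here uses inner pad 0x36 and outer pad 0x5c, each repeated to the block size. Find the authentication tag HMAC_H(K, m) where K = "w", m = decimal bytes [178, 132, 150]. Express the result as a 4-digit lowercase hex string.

d83a

Key "w" = 77 is 1 byte ≤ B = 6; zero-pad to 6 bytes: K' = 77 00 00 00 00 00.
K' ⊕ ipad = 41 36 36 36 36 36.  K' ⊕ opad = 2b 5c 5c 5c 5c 5c.
Inner input = (K'⊕ipad) ∥ m = 41 36 36 36 36 36 ∥ b2 84 96.
Inner hash: even-index sum = 501 mod 256 = 245; odd-index sum = 294 mod 256 = 38 → f5 26.
Outer input = (K'⊕opad) ∥ inner = 2b 5c 5c 5c 5c 5c ∥ f5 26.
Outer hash (tag): even-index sum = 472 mod 256 = 216; odd-index sum = 314 mod 256 = 58 → d8 3a.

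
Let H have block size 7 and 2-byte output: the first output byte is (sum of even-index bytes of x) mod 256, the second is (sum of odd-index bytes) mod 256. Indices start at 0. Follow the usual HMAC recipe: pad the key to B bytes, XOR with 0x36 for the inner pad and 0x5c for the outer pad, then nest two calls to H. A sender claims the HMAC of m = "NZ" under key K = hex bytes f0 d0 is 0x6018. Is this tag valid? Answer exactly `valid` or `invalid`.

Key hex bytes f0 d0 is 2 bytes ≤ B = 7; zero-pad to 7 bytes: K' = f0 d0 00 00 00 00 00.
K' ⊕ ipad = c6 e6 36 36 36 36 36; K' ⊕ opad = ac 8c 5c 5c 5c 5c 5c.
Inner hash: even-index sum = 450 mod 256 = 194; odd-index sum = 416 mod 256 = 160 → c2 a0.
Outer hash (recomputed tag): even-index sum = 608 mod 256 = 96; odd-index sum = 518 mod 256 = 6 → 60 06.
Recomputed tag = 6006; claimed = 6018 → mismatch.

invalid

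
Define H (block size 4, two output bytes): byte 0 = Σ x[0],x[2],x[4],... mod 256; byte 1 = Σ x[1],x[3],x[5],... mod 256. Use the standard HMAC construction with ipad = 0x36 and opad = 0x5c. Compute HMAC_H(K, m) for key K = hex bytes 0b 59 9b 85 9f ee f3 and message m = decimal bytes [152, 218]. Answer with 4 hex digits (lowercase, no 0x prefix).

Key hex bytes 0b 59 9b 85 9f ee f3 is 7 bytes > B = 4, so hash it first: H(key) = 38 cc, then zero-pad to 4 bytes: K' = 38 cc 00 00.
K' ⊕ ipad = 0e fa 36 36.  K' ⊕ opad = 64 90 5c 5c.
Inner input = (K'⊕ipad) ∥ m = 0e fa 36 36 ∥ 98 da.
Inner hash: even-index sum = 220 mod 256 = 220; odd-index sum = 522 mod 256 = 10 → dc 0a.
Outer input = (K'⊕opad) ∥ inner = 64 90 5c 5c ∥ dc 0a.
Outer hash (tag): even-index sum = 412 mod 256 = 156; odd-index sum = 246 mod 256 = 246 → 9c f6.

9cf6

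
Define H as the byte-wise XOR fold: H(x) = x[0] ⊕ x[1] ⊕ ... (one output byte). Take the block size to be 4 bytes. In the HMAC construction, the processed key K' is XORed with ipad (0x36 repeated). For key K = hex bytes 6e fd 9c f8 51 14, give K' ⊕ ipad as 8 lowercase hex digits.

84363636

Key hex bytes 6e fd 9c f8 51 14 is 6 bytes > B = 4, so hash it first: H(key) = b2, then zero-pad to 4 bytes: K' = b2 00 00 00.
XOR each byte with 0x36: b2⊕36=84, 00⊕36=36, 00⊕36=36, 00⊕36=36.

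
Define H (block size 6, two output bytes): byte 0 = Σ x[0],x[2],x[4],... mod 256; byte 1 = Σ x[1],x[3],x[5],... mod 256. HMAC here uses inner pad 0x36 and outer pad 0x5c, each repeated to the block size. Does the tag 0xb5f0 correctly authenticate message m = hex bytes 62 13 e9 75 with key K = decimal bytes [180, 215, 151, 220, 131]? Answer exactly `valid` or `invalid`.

valid

Key decimal bytes [180, 215, 151, 220, 131] = b4 d7 97 dc 83 is 5 bytes ≤ B = 6; zero-pad to 6 bytes: K' = b4 d7 97 dc 83 00.
K' ⊕ ipad = 82 e1 a1 ea b5 36; K' ⊕ opad = e8 8b cb 80 df 5c.
Inner hash: even-index sum = 803 mod 256 = 35; odd-index sum = 649 mod 256 = 137 → 23 89.
Outer hash (recomputed tag): even-index sum = 693 mod 256 = 181; odd-index sum = 496 mod 256 = 240 → b5 f0.
Recomputed tag = b5f0; claimed = b5f0 → match.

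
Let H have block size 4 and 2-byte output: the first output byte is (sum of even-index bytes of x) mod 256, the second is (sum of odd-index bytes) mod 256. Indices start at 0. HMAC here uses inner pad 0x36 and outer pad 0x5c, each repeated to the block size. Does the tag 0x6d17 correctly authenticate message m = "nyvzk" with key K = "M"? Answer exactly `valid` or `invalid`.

valid

Key "M" = 4d is 1 byte ≤ B = 4; zero-pad to 4 bytes: K' = 4d 00 00 00.
K' ⊕ ipad = 7b 36 36 36; K' ⊕ opad = 11 5c 5c 5c.
Inner hash: even-index sum = 512 mod 256 = 0; odd-index sum = 351 mod 256 = 95 → 00 5f.
Outer hash (recomputed tag): even-index sum = 109 mod 256 = 109; odd-index sum = 279 mod 256 = 23 → 6d 17.
Recomputed tag = 6d17; claimed = 6d17 → match.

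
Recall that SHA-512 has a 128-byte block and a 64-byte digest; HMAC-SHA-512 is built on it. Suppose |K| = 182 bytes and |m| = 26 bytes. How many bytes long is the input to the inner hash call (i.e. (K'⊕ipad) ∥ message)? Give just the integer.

Key is 182 > 128 bytes, so it is hashed to 64 bytes then zero-padded to 128: |K'| = 128.
Inner input = (K'⊕ipad) ∥ m → 128 + 26 = 154 bytes.

154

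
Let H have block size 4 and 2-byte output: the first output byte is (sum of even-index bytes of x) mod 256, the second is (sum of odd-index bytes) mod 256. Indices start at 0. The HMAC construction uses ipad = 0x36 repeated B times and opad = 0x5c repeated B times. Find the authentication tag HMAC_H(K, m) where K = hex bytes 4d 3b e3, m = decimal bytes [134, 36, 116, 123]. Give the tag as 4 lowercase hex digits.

1aa5

Key hex bytes 4d 3b e3 is 3 bytes ≤ B = 4; zero-pad to 4 bytes: K' = 4d 3b e3 00.
K' ⊕ ipad = 7b 0d d5 36.  K' ⊕ opad = 11 67 bf 5c.
Inner input = (K'⊕ipad) ∥ m = 7b 0d d5 36 ∥ 86 24 74 7b.
Inner hash: even-index sum = 586 mod 256 = 74; odd-index sum = 226 mod 256 = 226 → 4a e2.
Outer input = (K'⊕opad) ∥ inner = 11 67 bf 5c ∥ 4a e2.
Outer hash (tag): even-index sum = 282 mod 256 = 26; odd-index sum = 421 mod 256 = 165 → 1a a5.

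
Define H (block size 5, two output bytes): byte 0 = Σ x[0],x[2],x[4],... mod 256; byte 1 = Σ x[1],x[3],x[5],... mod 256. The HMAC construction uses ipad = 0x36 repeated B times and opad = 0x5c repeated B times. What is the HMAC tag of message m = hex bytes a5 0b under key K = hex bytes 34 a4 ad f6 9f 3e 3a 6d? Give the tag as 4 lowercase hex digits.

ec78

Key hex bytes 34 a4 ad f6 9f 3e 3a 6d is 8 bytes > B = 5, so hash it first: H(key) = ba 45, then zero-pad to 5 bytes: K' = ba 45 00 00 00.
K' ⊕ ipad = 8c 73 36 36 36.  K' ⊕ opad = e6 19 5c 5c 5c.
Inner input = (K'⊕ipad) ∥ m = 8c 73 36 36 36 ∥ a5 0b.
Inner hash: even-index sum = 259 mod 256 = 3; odd-index sum = 334 mod 256 = 78 → 03 4e.
Outer input = (K'⊕opad) ∥ inner = e6 19 5c 5c 5c ∥ 03 4e.
Outer hash (tag): even-index sum = 492 mod 256 = 236; odd-index sum = 120 mod 256 = 120 → ec 78.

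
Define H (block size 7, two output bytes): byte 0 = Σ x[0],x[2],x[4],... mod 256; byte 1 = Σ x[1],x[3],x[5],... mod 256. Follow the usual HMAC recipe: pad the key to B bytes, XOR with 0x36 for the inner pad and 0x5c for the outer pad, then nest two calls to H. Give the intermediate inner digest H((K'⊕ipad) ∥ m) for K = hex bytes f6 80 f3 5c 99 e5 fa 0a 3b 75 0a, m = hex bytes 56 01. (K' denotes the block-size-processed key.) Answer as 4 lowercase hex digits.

Key hex bytes f6 80 f3 5c 99 e5 fa 0a 3b 75 0a is 11 bytes > B = 7, so hash it first: H(key) = c1 40, then zero-pad to 7 bytes: K' = c1 40 00 00 00 00 00.
K' ⊕ ipad = f7 76 36 36 36 36 36.
Inner input = f7 76 36 36 36 36 36 ∥ 56 01.
Inner hash: even-index sum = 410 mod 256 = 154; odd-index sum = 312 mod 256 = 56 → 9a 38.

9a38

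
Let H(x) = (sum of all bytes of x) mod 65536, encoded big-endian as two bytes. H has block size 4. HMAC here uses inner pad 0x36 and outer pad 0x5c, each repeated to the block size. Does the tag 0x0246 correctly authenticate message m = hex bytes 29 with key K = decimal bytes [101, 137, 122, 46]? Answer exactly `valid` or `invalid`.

Key decimal bytes [101, 137, 122, 46] = 65 89 7a 2e is exactly B = 4 bytes: K' = 65 89 7a 2e.
K' ⊕ ipad = 53 bf 4c 18; K' ⊕ opad = 39 d5 26 72.
Inner hash: sum = 83+191+76+24+41 = 415 → 01 9f.
Outer hash (recomputed tag): sum = 57+213+38+114+1+159 = 582 → 02 46.
Recomputed tag = 0246; claimed = 0246 → match.

valid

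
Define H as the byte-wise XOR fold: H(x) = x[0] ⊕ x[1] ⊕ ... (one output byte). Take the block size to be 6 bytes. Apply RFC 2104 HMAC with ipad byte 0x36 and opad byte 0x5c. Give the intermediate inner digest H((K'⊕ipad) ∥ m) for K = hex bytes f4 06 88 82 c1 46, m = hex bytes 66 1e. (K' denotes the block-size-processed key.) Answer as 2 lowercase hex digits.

07

Key hex bytes f4 06 88 82 c1 46 is exactly B = 6 bytes: K' = f4 06 88 82 c1 46.
K' ⊕ ipad = c2 30 be b4 f7 70.
Inner input = c2 30 be b4 f7 70 ∥ 66 1e.
Inner hash: XOR c2⊕30⊕be⊕b4⊕f7⊕70⊕66⊕1e = 07.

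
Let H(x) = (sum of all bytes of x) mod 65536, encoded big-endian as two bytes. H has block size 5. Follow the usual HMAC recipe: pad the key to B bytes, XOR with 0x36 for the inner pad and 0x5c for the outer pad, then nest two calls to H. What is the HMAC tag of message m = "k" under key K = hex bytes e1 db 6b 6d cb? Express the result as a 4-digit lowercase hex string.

Key hex bytes e1 db 6b 6d cb is exactly B = 5 bytes: K' = e1 db 6b 6d cb.
K' ⊕ ipad = d7 ed 5d 5b fd.  K' ⊕ opad = bd 87 37 31 97.
Inner input = (K'⊕ipad) ∥ m = d7 ed 5d 5b fd ∥ 6b.
Inner hash: sum = 215+237+93+91+253+107 = 996 → 03 e4.
Outer input = (K'⊕opad) ∥ inner = bd 87 37 31 97 ∥ 03 e4.
Outer hash (tag): sum = 189+135+55+49+151+3+228 = 810 → 03 2a.

032a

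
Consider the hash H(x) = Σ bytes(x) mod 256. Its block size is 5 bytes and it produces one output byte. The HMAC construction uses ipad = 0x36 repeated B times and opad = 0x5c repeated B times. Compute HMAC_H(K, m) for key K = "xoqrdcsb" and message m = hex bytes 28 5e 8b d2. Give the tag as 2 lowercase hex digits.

Key "xoqrdcsb" = 78 6f 71 72 64 63 73 62 is 8 bytes > B = 5, so hash it first: H(key) = 66, then zero-pad to 5 bytes: K' = 66 00 00 00 00.
K' ⊕ ipad = 50 36 36 36 36.  K' ⊕ opad = 3a 5c 5c 5c 5c.
Inner input = (K'⊕ipad) ∥ m = 50 36 36 36 36 ∥ 28 5e 8b d2.
Inner hash: sum = 80+54+54+54+54+40+94+139+210 = 779; mod 256 = 11 → 0b.
Outer input = (K'⊕opad) ∥ inner = 3a 5c 5c 5c 5c ∥ 0b.
Outer hash (tag): sum = 58+92+92+92+92+11 = 437; mod 256 = 181 → b5.

b5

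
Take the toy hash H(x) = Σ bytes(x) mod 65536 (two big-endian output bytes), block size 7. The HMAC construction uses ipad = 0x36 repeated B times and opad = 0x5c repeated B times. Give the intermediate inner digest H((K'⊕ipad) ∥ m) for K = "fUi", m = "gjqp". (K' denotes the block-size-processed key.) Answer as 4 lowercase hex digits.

Key "fUi" = 66 55 69 is 3 bytes ≤ B = 7; zero-pad to 7 bytes: K' = 66 55 69 00 00 00 00.
K' ⊕ ipad = 50 63 5f 36 36 36 36.
Inner input = 50 63 5f 36 36 36 36 ∥ 67 6a 71 70.
Inner hash: sum = 80+99+95+54+54+54+54+103+106+113+112 = 924 → 03 9c.

039c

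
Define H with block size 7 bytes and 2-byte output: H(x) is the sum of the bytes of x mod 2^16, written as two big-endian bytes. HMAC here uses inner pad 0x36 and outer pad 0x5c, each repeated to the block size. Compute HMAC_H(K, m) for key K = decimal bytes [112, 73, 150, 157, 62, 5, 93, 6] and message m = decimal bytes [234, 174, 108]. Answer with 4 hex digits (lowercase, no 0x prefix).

Key decimal bytes [112, 73, 150, 157, 62, 5, 93, 6] = 70 49 96 9d 3e 05 5d 06 is 8 bytes > B = 7, so hash it first: H(key) = 02 92, then zero-pad to 7 bytes: K' = 02 92 00 00 00 00 00.
K' ⊕ ipad = 34 a4 36 36 36 36 36.  K' ⊕ opad = 5e ce 5c 5c 5c 5c 5c.
Inner input = (K'⊕ipad) ∥ m = 34 a4 36 36 36 36 36 ∥ ea ae 6c.
Inner hash: sum = 52+164+54+54+54+54+54+234+174+108 = 1002 → 03 ea.
Outer input = (K'⊕opad) ∥ inner = 5e ce 5c 5c 5c 5c 5c ∥ 03 ea.
Outer hash (tag): sum = 94+206+92+92+92+92+92+3+234 = 997 → 03 e5.

03e5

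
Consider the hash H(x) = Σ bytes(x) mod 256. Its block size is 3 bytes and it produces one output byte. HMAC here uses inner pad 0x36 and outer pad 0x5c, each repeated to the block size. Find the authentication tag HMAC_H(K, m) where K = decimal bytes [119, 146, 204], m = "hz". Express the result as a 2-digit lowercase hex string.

Key decimal bytes [119, 146, 204] = 77 92 cc is exactly B = 3 bytes: K' = 77 92 cc.
K' ⊕ ipad = 41 a4 fa.  K' ⊕ opad = 2b ce 90.
Inner input = (K'⊕ipad) ∥ m = 41 a4 fa ∥ 68 7a.
Inner hash: sum = 65+164+250+104+122 = 705; mod 256 = 193 → c1.
Outer input = (K'⊕opad) ∥ inner = 2b ce 90 ∥ c1.
Outer hash (tag): sum = 43+206+144+193 = 586; mod 256 = 74 → 4a.

4a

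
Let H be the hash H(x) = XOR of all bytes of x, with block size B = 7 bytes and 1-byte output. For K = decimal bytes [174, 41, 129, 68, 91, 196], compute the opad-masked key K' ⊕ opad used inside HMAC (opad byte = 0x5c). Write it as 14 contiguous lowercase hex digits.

Key decimal bytes [174, 41, 129, 68, 91, 196] = ae 29 81 44 5b c4 is 6 bytes ≤ B = 7; zero-pad to 7 bytes: K' = ae 29 81 44 5b c4 00.
XOR each byte with 0x5c: ae⊕5c=f2, 29⊕5c=75, 81⊕5c=dd, 44⊕5c=18, 5b⊕5c=07, c4⊕5c=98, 00⊕5c=5c.

f275dd1807985c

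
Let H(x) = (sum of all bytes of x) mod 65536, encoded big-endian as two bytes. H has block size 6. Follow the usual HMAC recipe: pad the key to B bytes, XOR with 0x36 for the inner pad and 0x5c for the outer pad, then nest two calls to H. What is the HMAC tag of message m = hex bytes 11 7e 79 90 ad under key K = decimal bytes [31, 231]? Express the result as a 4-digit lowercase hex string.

Key decimal bytes [31, 231] = 1f e7 is 2 bytes ≤ B = 6; zero-pad to 6 bytes: K' = 1f e7 00 00 00 00.
K' ⊕ ipad = 29 d1 36 36 36 36.  K' ⊕ opad = 43 bb 5c 5c 5c 5c.
Inner input = (K'⊕ipad) ∥ m = 29 d1 36 36 36 36 ∥ 11 7e 79 90 ad.
Inner hash: sum = 41+209+54+54+54+54+17+126+121+144+173 = 1047 → 04 17.
Outer input = (K'⊕opad) ∥ inner = 43 bb 5c 5c 5c 5c ∥ 04 17.
Outer hash (tag): sum = 67+187+92+92+92+92+4+23 = 649 → 02 89.

0289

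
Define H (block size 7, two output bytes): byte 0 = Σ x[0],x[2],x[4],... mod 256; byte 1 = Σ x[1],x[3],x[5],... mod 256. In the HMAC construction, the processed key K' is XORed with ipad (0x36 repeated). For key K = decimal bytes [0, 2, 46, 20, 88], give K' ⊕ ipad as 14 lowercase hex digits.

363418226e3636

Key decimal bytes [0, 2, 46, 20, 88] = 00 02 2e 14 58 is 5 bytes ≤ B = 7; zero-pad to 7 bytes: K' = 00 02 2e 14 58 00 00.
XOR each byte with 0x36: 00⊕36=36, 02⊕36=34, 2e⊕36=18, 14⊕36=22, 58⊕36=6e, 00⊕36=36, 00⊕36=36.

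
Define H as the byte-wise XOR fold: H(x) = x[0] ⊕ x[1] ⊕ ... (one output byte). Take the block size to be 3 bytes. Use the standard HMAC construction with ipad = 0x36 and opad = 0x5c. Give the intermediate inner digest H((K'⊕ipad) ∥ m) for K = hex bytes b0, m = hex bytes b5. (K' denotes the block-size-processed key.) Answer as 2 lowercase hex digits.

33

Key hex bytes b0 is 1 byte ≤ B = 3; zero-pad to 3 bytes: K' = b0 00 00.
K' ⊕ ipad = 86 36 36.
Inner input = 86 36 36 ∥ b5.
Inner hash: XOR 86⊕36⊕36⊕b5 = 33.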